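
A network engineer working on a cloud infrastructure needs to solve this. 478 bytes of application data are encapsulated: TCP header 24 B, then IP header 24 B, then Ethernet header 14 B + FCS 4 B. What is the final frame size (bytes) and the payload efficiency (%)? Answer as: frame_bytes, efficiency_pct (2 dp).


TCP segment = 478 + 24 = 502 B
IP packet = 502 + 24 = 526 B
Ethernet frame = 526 + 14 + 4 = 544 B
Efficiency = app / frame = 478 / 544 = 0.878676 = 87.8676% -> 87.87% (2 dp)

544, 87.87


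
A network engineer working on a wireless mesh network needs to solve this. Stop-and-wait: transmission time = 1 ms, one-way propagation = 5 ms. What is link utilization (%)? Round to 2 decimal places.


Given: Ttrans = 1 ms, Tprop = 5 ms
RTT = 2 * Tprop = 2 * 5 = 10 ms
U = Ttrans / (Ttrans + RTT)
U = 1 / (1 + 10)
U = 1 / 11 = 0.090909
U% = 9.09%

9.09


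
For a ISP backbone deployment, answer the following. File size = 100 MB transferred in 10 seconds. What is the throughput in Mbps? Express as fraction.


Given: file = 100 MB, time = 10 s
File in Mb = 100 * 8 = 800 Mb
Throughput = 800 / 10 Mbps
Throughput = 80 Mbps

80


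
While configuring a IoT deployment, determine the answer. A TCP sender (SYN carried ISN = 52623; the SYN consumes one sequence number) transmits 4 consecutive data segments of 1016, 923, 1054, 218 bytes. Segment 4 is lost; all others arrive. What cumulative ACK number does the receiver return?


SYN uses sequence number 52623; first data byte = ISN + 1 = 52624.
Segment 1: SEQ = 52624, len = 1016 B, covers [52624, 53639]
Segment 2: SEQ = 53640, len = 923 B, covers [53640, 54562]
Segment 3: SEQ = 54563, len = 1054 B, covers [54563, 55616]
Segment 4: SEQ = 55617, len = 218 B, covers [55617, 55834] [LOST]
In-order data received: bytes [52624, 55616] (segments 1..3).
Segment 4 missing -> gap begins at byte 55617.
Cumulative ACK = next expected in-order byte = 52624 + 1016 + 923 + 1054 = 55617

55617


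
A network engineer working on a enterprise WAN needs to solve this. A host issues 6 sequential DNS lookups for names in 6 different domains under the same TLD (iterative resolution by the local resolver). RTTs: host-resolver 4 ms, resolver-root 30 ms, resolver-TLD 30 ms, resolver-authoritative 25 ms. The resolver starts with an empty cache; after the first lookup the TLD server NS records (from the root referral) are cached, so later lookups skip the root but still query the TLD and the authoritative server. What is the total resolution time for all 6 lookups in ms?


Lookup 1 (cold cache): local + root + TLD + auth = 4 + 30 + 30 + 25 = 89 ms
Lookups 2..6 (TLD NS cached -> skip root; new domain -> still ask TLD and auth): local + TLD + auth = 4 + 30 + 25 = 59 ms each
Remaining 5 lookups: 5 * 59 = 295 ms
Total = 89 + 295 = 384 ms

384


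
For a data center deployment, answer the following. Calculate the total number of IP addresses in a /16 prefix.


Given: CIDR prefix /16
Host bits = 32 - 16 = 16
Total addresses = 2^16 = 65536

65536


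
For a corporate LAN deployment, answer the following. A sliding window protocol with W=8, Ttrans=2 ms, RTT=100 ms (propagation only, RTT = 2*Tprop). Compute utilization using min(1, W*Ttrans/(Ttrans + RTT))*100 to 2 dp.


Given: W = 8, Ttrans = 2 ms, RTT = 100 ms (= 2 * Tprop, Tprop = 50 ms)
Cycle time = Ttrans + RTT = 2 + 100 = 102 ms (first packet sent until its ACK returns)
W * Ttrans = 8 * 2 = 16 ms of sending per cycle
W * Ttrans / (Ttrans + RTT) = 16 / 102 = 0.156863
U = min(1, 0.156863) = 0.156863
U% = 15.69%

15.69


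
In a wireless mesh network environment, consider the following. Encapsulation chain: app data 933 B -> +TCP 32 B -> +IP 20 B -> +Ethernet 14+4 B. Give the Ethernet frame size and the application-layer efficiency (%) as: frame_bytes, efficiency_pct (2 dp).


TCP segment = 933 + 32 = 965 B
IP packet = 965 + 20 = 985 B
Ethernet frame = 985 + 14 + 4 = 1003 B
Efficiency = app / frame = 933 / 1003 = 0.930209 = 93.0209% -> 93.02% (2 dp)

1003, 93.02


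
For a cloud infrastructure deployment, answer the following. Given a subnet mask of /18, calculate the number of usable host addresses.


Given: subnet mask /18
Host bits = 32 - 18 = 14
Total addresses = 2^14 = 16384
Usable hosts = 16384 - 2 (network + broadcast) = 16382

16382


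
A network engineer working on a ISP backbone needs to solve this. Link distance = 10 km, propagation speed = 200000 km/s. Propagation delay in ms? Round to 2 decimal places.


Given: distance = 10 km, speed = 200000 km/s
Delay = distance / speed = 10 / 200000 seconds
Delay in ms = 10 * 1000 / 200000
Delay = 0.0500 ms
Rounded to 2 dp = 0.05 ms

0.05


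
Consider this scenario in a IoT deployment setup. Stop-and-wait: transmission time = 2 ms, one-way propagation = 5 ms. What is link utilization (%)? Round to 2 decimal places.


Given: Ttrans = 2 ms, Tprop = 5 ms
RTT = 2 * Tprop = 2 * 5 = 10 ms
U = Ttrans / (Ttrans + RTT)
U = 2 / (2 + 10)
U = 2 / 12 = 0.166667
U% = 16.67%

16.67


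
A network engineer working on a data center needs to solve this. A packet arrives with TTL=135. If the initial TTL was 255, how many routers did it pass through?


Given: initial TTL = 255, received TTL = 135
Hops = initial TTL - received TTL
Hops = 255 - 135 = 120

120


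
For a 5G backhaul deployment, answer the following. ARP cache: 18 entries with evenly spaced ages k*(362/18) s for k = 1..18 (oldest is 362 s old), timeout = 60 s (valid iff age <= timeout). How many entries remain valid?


Ages are k * 362/18 s for k = 1..18 (spacing = 20.1111 s).
Entry k is valid iff k * 362/18 <= 60 iff k <= 18 * 60 / 362 = 2.9834
n_valid = floor(2.9834) = 2
(n_stale = 18 - 2 = 16)

2


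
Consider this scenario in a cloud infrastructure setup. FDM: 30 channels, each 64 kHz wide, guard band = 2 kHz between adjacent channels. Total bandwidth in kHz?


Given: 30 channels, 64 kHz each, guard = 2 kHz
Channel bandwidth = 30 * 64 = 1920 kHz
Guard bands = 29 gaps * 2 kHz = 58 kHz
Total = 1920 + 58 = 1978 kHz

1978


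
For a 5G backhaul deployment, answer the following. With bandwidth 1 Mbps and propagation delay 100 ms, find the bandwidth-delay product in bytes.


Given: bandwidth = 1 Mbps, delay = 100 ms
BDP in bits = 1 * 10^6 * 100 / 1000
BDP in bits = 100000
BDP in bytes = 100000 / 8 = 12500

12500


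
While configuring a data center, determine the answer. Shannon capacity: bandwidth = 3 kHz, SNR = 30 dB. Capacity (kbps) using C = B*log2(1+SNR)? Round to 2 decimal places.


Given: B = 3 kHz, SNR = 30 dB
SNR linear = 10^(30/10) = 1000
1 + SNR = 1001
log2(1001) = 9.9672262588
C = 3 * 1000 * 9.9672262588 = 29901.6788 bps
C = 29.901679 kbps -> 29.90 kbps (2 dp)

29.90


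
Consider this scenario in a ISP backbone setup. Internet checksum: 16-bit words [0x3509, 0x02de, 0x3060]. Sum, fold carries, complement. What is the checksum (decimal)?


Given words: [0x3509, 0x02de, 0x3060]
Step 1: Sum all words
Raw sum = 13577 + 734 + 12384 = 26695
One's complement = ~26695 & 0xFFFF = 38840

38840


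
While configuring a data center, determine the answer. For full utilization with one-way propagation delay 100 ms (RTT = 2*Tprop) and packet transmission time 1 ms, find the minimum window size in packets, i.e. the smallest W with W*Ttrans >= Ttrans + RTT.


Given: Ttrans = 1 ms, RTT = 200 ms (= 2 * Tprop, Tprop = 100 ms)
Time until first ACK returns = Ttrans + RTT = 1 + 200 = 201 ms
Need W * Ttrans >= Ttrans + RTT  ->  W >= (Ttrans + RTT) / Ttrans
(Ttrans + RTT) / Ttrans = 201 / 1 = 201
W_min = ceil(201) = 201

201


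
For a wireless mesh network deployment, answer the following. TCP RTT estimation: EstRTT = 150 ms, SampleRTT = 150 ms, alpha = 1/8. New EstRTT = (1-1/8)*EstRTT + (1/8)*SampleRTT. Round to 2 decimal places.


Given: EstRTT = 150 ms, SampleRTT = 150 ms, alpha = 1/8
New EstRTT = (1 - alpha) * EstRTT + alpha * SampleRTT
(7/8) * 150 = 131.25
(1/8) * 150 = 18.75
New EstRTT = 131.25 + 18.75 = 150 ms -> 150.00 ms (2 dp)

150.00


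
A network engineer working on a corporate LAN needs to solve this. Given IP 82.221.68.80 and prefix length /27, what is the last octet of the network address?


Given: IP = 82.221.68.80, prefix = /27
Subnet mask = 255.255.255.224
Last octet of IP: 80
Last octet of mask: 224
Network last octet = 80 AND 224 = 64

64


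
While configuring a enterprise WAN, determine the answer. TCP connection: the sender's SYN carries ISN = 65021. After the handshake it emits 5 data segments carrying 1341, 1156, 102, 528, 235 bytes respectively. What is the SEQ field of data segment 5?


The SYN occupies sequence number ISN = 65021, so the first data byte is ISN + 1 = 65022.
SEQ of data segment i = (ISN + 1) + sum of payload sizes of segments 1..i-1.
Segment 1: SEQ = 65022, payload = 1341 bytes
Segment 2: SEQ = 66363, payload = 1156 bytes
Segment 3: SEQ = 67519, payload = 102 bytes
Segment 4: SEQ = 67621, payload = 528 bytes
Segment 5: SEQ = 68149, payload = 235 bytes
SEQ of segment 5 = 65022 + 1341 + 1156 + 102 + 528 = 68149

68149


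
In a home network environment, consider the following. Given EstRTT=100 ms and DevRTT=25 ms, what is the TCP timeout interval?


Given: EstRTT = 100 ms, DevRTT = 25 ms
Timeout = EstRTT + 4 * DevRTT
4 * DevRTT = 4 * 25 = 100
Timeout = 100 + 100 = 200 ms

200


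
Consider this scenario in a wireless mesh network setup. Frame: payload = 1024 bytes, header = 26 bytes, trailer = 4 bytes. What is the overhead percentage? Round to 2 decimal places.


Given: payload = 1024 B, header = 26 B, trailer = 4 B
Overhead bytes = header + trailer = 26 + 4 = 30
Total frame = payload + overhead = 1024 + 30 = 1054
Overhead % = 30 / 1054 * 100 = 2.8463% -> 2.85% (2 dp)

2.85


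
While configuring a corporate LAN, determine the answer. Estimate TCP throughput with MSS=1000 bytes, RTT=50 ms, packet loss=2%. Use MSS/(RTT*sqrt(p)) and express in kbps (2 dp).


Given: MSS = 1000 bytes, RTT = 50 ms, loss = 2%
RTT in seconds = 50 / 1000 = 0.05
Loss rate = 2% = 0.02
sqrt(loss) = sqrt(0.02) = 0.141421356237
Throughput (bytes/s) = 1000 / (0.05 * 0.141421356237) = 141421.3562
Throughput (kbps) = 141421.3562 * 8 / 1000 = 1131.370850 -> 1131.37 kbps (2 dp)

1131.37


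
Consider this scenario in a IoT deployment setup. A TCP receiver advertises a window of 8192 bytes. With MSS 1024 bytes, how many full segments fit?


Given: RWND = 8192 bytes, MSS = 1024 bytes
Full segments = floor(RWND / MSS)
Full segments = floor(8192 / 1024)
Full segments = floor(8.0) = 8

8


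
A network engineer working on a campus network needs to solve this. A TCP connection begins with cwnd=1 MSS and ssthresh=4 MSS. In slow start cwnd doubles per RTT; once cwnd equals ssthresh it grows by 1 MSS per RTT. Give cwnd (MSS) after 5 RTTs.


RTT 0: cwnd = 1 MSS (initial)
RTT 1: cwnd = 2 MSS (slow start, doubled)
RTT 2: cwnd = 4 MSS (slow start, doubled)
RTT 3: cwnd = 5 MSS (congestion avoidance, +1)
RTT 4: cwnd = 6 MSS (congestion avoidance, +1)
RTT 5: cwnd = 7 MSS (congestion avoidance, +1)

7


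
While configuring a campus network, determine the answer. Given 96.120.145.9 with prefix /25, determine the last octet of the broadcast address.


Given: IP = 96.120.145.9, prefix = /25
Host bits = 32 - 25 = 7
Network last octet = 9 AND mask = 0
Host part size = 2^7 - 1 = 127
Broadcast last octet = 0 OR 127 = 127

127


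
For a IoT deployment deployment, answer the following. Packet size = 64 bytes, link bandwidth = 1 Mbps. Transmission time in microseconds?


Given: packet = 64 bytes, bandwidth = 1 Mbps
Packet in bits = 64 * 8 = 512 bits
Bandwidth = 1 * 10^6 = 1000000 bps
Time = 512 / 1000000 seconds
Time in us = 512 * 10^6 / 1000000 = 512

512


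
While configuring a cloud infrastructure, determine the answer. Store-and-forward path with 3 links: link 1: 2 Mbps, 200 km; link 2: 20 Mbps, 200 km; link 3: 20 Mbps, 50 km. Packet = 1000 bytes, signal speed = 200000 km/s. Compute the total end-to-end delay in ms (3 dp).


Packet = 1000 bytes = 8000 bits. Store-and-forward: sum (t_trans + t_prop) per link.
Link 1: t_trans = 8000/(2*10^6) s = 4.0000 ms; t_prop = 200/200000 s = 1.0000 ms; subtotal = 5.0000 ms
Link 2: t_trans = 8000/(20*10^6) s = 0.4000 ms; t_prop = 200/200000 s = 1.0000 ms; subtotal = 1.4000 ms
Link 3: t_trans = 8000/(20*10^6) s = 0.4000 ms; t_prop = 50/200000 s = 0.2500 ms; subtotal = 0.6500 ms
End-to-end = 5.0000 + 1.4000 + 0.6500 = 7.0500 ms -> 7.050 ms (3 dp)

7.050


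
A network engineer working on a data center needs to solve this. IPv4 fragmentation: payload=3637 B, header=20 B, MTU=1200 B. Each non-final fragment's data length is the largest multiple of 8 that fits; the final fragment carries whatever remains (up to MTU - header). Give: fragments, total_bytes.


Max data per non-final fragment = floor((MTU - header)/8)*8 = floor((1200 - 20)/8)*8 = floor(1180/8)*8 = 1176 B
Final fragment needs no 8-byte alignment: it can carry up to MTU - header = 1180 B
Non-final fragments needed = ceil((payload - 1180) / 1176) = ceil(2457/1176) = ceil(2.0893) = 3
Number of fragments = 3 + 1 = 4
Fragment sizes (data): 3 * 1176 B + 109 B (last, 109 <= 1180 OK)
Total bytes sent = payload + n_frags * header = 3637 + 4*20 = 3637 + 80 = 3717 B

4, 3717


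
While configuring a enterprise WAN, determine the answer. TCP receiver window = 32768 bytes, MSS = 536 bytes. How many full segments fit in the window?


Given: RWND = 32768 bytes, MSS = 536 bytes
Full segments = floor(RWND / MSS)
Full segments = floor(32768 / 536)
Full segments = floor(61.1343) = 61

61


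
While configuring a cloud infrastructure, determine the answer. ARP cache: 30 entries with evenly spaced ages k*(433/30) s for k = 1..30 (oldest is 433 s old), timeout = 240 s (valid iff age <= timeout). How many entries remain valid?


Ages are k * 433/30 s for k = 1..30 (spacing = 14.4333 s).
Entry k is valid iff k * 433/30 <= 240 iff k <= 30 * 240 / 433 = 16.6282
n_valid = floor(16.6282) = 16
(n_stale = 30 - 16 = 14)

16


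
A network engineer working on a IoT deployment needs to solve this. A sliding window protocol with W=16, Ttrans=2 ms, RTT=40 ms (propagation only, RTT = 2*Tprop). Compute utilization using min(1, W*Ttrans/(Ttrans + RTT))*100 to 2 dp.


Given: W = 16, Ttrans = 2 ms, RTT = 40 ms (= 2 * Tprop, Tprop = 20 ms)
Cycle time = Ttrans + RTT = 2 + 40 = 42 ms (first packet sent until its ACK returns)
W * Ttrans = 16 * 2 = 32 ms of sending per cycle
W * Ttrans / (Ttrans + RTT) = 32 / 42 = 0.761905
U = min(1, 0.761905) = 0.761905
U% = 76.19%

76.19


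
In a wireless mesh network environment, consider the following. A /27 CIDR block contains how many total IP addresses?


Given: CIDR prefix /27
Host bits = 32 - 27 = 5
Total addresses = 2^5 = 32

32


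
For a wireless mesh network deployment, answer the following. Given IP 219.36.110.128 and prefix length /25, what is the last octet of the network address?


Given: IP = 219.36.110.128, prefix = /25
Subnet mask = 255.255.255.128
Last octet of IP: 128
Last octet of mask: 128
Network last octet = 128 AND 128 = 128

128


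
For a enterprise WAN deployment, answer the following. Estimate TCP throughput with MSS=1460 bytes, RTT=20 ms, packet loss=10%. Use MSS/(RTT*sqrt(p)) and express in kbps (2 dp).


Given: MSS = 1460 bytes, RTT = 20 ms, loss = 10%
RTT in seconds = 20 / 1000 = 0.02
Loss rate = 10% = 0.1
sqrt(loss) = sqrt(0.1) = 0.316227766017
Throughput (bytes/s) = 1460 / (0.02 * 0.316227766017) = 230846.2692
Throughput (kbps) = 230846.2692 * 8 / 1000 = 1846.770154 -> 1846.77 kbps (2 dp)

1846.77


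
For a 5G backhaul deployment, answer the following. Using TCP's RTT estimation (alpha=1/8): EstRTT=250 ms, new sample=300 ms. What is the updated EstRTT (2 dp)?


Given: EstRTT = 250 ms, SampleRTT = 300 ms, alpha = 1/8
New EstRTT = (1 - alpha) * EstRTT + alpha * SampleRTT
(7/8) * 250 = 218.75
(1/8) * 300 = 37.5
New EstRTT = 218.75 + 37.5 = 256.25 ms -> 256.25 ms (2 dp)

256.25


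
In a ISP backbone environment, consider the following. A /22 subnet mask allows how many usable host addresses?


Given: subnet mask /22
Host bits = 32 - 22 = 10
Total addresses = 2^10 = 1024
Usable hosts = 1024 - 2 (network + broadcast) = 1022

1022


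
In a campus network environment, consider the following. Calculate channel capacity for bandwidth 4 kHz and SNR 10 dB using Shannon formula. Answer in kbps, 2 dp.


Given: B = 4 kHz, SNR = 10 dB
SNR linear = 10^(10/10) = 10
1 + SNR = 11
log2(11) = 3.4594316186
C = 4 * 1000 * 3.4594316186 = 13837.7265 bps
C = 13.837726 kbps -> 13.84 kbps (2 dp)

13.84


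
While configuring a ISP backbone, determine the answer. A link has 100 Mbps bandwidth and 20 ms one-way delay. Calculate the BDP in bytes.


Given: bandwidth = 100 Mbps, delay = 20 ms
BDP in bits = 100 * 10^6 * 20 / 1000
BDP in bits = 2000000
BDP in bytes = 2000000 / 8 = 250000

250000


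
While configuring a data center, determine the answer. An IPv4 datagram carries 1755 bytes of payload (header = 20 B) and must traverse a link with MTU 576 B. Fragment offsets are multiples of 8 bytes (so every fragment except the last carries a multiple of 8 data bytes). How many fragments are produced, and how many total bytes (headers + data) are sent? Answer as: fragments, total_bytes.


Max data per non-final fragment = floor((MTU - header)/8)*8 = floor((576 - 20)/8)*8 = floor(556/8)*8 = 552 B
Final fragment needs no 8-byte alignment: it can carry up to MTU - header = 556 B
Non-final fragments needed = ceil((payload - 556) / 552) = ceil(1199/552) = ceil(2.1721) = 3
Number of fragments = 3 + 1 = 4
Fragment sizes (data): 3 * 552 B + 99 B (last, 99 <= 556 OK)
Total bytes sent = payload + n_frags * header = 1755 + 4*20 = 1755 + 80 = 1835 B

4, 1835


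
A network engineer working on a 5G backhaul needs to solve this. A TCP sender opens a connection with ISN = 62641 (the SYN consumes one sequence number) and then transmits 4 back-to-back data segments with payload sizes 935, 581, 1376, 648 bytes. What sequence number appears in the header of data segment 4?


The SYN occupies sequence number ISN = 62641, so the first data byte is ISN + 1 = 62642.
SEQ of data segment i = (ISN + 1) + sum of payload sizes of segments 1..i-1.
Segment 1: SEQ = 62642, payload = 935 bytes
Segment 2: SEQ = 63577, payload = 581 bytes
Segment 3: SEQ = 64158, payload = 1376 bytes
Segment 4: SEQ = 65534, payload = 648 bytes
SEQ of segment 4 = 62642 + 935 + 581 + 1376 = 65534

65534


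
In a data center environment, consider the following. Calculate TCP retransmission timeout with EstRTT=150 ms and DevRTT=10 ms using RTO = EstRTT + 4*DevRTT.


Given: EstRTT = 150 ms, DevRTT = 10 ms
Timeout = EstRTT + 4 * DevRTT
4 * DevRTT = 4 * 10 = 40
Timeout = 150 + 40 = 190 ms

190


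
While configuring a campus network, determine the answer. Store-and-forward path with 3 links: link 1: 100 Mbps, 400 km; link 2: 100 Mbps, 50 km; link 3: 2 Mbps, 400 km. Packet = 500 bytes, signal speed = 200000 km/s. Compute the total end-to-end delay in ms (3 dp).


Packet = 500 bytes = 4000 bits. Store-and-forward: sum (t_trans + t_prop) per link.
Link 1: t_trans = 4000/(100*10^6) s = 0.0400 ms; t_prop = 400/200000 s = 2.0000 ms; subtotal = 2.0400 ms
Link 2: t_trans = 4000/(100*10^6) s = 0.0400 ms; t_prop = 50/200000 s = 0.2500 ms; subtotal = 0.2900 ms
Link 3: t_trans = 4000/(2*10^6) s = 2.0000 ms; t_prop = 400/200000 s = 2.0000 ms; subtotal = 4.0000 ms
End-to-end = 2.0400 + 0.2900 + 4.0000 = 6.3300 ms -> 6.330 ms (3 dp)

6.330


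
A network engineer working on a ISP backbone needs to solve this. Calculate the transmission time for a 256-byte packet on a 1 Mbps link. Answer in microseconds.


Given: packet = 256 bytes, bandwidth = 1 Mbps
Packet in bits = 256 * 8 = 2048 bits
Bandwidth = 1 * 10^6 = 1000000 bps
Time = 2048 / 1000000 seconds
Time in us = 2048 * 10^6 / 1000000 = 2048

2048


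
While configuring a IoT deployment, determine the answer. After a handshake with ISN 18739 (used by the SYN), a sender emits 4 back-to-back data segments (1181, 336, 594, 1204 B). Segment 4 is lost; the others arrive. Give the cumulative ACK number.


SYN uses sequence number 18739; first data byte = ISN + 1 = 18740.
Segment 1: SEQ = 18740, len = 1181 B, covers [18740, 19920]
Segment 2: SEQ = 19921, len = 336 B, covers [19921, 20256]
Segment 3: SEQ = 20257, len = 594 B, covers [20257, 20850]
Segment 4: SEQ = 20851, len = 1204 B, covers [20851, 22054] [LOST]
In-order data received: bytes [18740, 20850] (segments 1..3).
Segment 4 missing -> gap begins at byte 20851.
Cumulative ACK = next expected in-order byte = 18740 + 1181 + 336 + 594 = 20851

20851


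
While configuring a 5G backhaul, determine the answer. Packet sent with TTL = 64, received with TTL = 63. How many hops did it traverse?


Given: initial TTL = 64, received TTL = 63
Hops = initial TTL - received TTL
Hops = 64 - 63 = 1

1


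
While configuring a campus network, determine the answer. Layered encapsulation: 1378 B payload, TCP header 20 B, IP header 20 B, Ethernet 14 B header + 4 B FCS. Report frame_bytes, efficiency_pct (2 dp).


TCP segment = 1378 + 20 = 1398 B
IP packet = 1398 + 20 = 1418 B
Ethernet frame = 1418 + 14 + 4 = 1436 B
Efficiency = app / frame = 1378 / 1436 = 0.959610 = 95.9610% -> 95.96% (2 dp)

1436, 95.96


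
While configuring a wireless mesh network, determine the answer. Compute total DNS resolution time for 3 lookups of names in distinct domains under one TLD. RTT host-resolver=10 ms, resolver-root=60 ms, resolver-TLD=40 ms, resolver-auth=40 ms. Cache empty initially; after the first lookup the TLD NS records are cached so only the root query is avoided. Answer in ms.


Lookup 1 (cold cache): local + root + TLD + auth = 10 + 60 + 40 + 40 = 150 ms
Lookups 2..3 (TLD NS cached -> skip root; new domain -> still ask TLD and auth): local + TLD + auth = 10 + 40 + 40 = 90 ms each
Remaining 2 lookups: 2 * 90 = 180 ms
Total = 150 + 180 = 330 ms

330


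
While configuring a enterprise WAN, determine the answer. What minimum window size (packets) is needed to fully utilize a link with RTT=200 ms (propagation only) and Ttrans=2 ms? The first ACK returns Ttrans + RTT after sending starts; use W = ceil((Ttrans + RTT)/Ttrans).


Given: Ttrans = 2 ms, RTT = 200 ms (= 2 * Tprop, Tprop = 100 ms)
Time until first ACK returns = Ttrans + RTT = 2 + 200 = 202 ms
Need W * Ttrans >= Ttrans + RTT  ->  W >= (Ttrans + RTT) / Ttrans
(Ttrans + RTT) / Ttrans = 202 / 2 = 101
W_min = ceil(101) = 101

101


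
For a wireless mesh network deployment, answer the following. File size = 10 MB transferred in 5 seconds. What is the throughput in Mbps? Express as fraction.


Given: file = 10 MB, time = 5 s
File in Mb = 10 * 8 = 80 Mb
Throughput = 80 / 5 Mbps
Throughput = 16 Mbps

16


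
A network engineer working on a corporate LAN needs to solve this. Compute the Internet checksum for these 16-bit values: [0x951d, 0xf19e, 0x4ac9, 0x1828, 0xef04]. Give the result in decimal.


Given words: [0x951d, 0xf19e, 0x4ac9, 0x1828, 0xef04]
Step 1: Sum all words
Raw sum = 38173 + 61854 + 19145 + 6184 + 61188 = 186544
Step 2: Fold carry: (55472 + 2) = 55474
One's complement = ~55474 & 0xFFFF = 10061

10061


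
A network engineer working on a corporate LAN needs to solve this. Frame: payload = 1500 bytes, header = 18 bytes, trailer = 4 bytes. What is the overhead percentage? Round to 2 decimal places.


Given: payload = 1500 B, header = 18 B, trailer = 4 B
Overhead bytes = header + trailer = 18 + 4 = 22
Total frame = payload + overhead = 1500 + 22 = 1522
Overhead % = 22 / 1522 * 100 = 1.4455% -> 1.45% (2 dp)

1.45


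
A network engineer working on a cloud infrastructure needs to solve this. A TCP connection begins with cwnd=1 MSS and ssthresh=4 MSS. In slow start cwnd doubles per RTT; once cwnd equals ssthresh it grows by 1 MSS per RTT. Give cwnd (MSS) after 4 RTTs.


RTT 0: cwnd = 1 MSS (initial)
RTT 1: cwnd = 2 MSS (slow start, doubled)
RTT 2: cwnd = 4 MSS (slow start, doubled)
RTT 3: cwnd = 5 MSS (congestion avoidance, +1)
RTT 4: cwnd = 6 MSS (congestion avoidance, +1)

6


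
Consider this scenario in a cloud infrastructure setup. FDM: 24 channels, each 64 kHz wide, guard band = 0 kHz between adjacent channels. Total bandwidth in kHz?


Given: 24 channels, 64 kHz each, guard = 0 kHz
Channel bandwidth = 24 * 64 = 1536 kHz
Guard bands = 23 gaps * 0 kHz = 0 kHz
Total = 1536 + 0 = 1536 kHz

1536


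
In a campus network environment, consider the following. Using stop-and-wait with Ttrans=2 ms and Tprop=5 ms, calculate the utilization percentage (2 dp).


Given: Ttrans = 2 ms, Tprop = 5 ms
RTT = 2 * Tprop = 2 * 5 = 10 ms
U = Ttrans / (Ttrans + RTT)
U = 2 / (2 + 10)
U = 2 / 12 = 0.166667
U% = 16.67%

16.67


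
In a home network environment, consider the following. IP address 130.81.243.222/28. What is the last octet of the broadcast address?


Given: IP = 130.81.243.222, prefix = /28
Host bits = 32 - 28 = 4
Network last octet = 222 AND mask = 208
Host part size = 2^4 - 1 = 15
Broadcast last octet = 208 OR 15 = 223

223


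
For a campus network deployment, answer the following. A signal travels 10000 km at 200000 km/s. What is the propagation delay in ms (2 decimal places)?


Given: distance = 10000 km, speed = 200000 km/s
Delay = distance / speed = 10000 / 200000 seconds
Delay in ms = 10000 * 1000 / 200000
Delay = 50.0000 ms
Rounded to 2 dp = 50.00 ms

50.00


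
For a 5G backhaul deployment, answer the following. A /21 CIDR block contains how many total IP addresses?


Given: CIDR prefix /21
Host bits = 32 - 21 = 11
Total addresses = 2^11 = 2048

2048


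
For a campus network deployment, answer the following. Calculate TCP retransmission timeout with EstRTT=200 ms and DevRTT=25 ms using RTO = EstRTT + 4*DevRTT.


Given: EstRTT = 200 ms, DevRTT = 25 ms
Timeout = EstRTT + 4 * DevRTT
4 * DevRTT = 4 * 25 = 100
Timeout = 200 + 100 = 300 ms

300


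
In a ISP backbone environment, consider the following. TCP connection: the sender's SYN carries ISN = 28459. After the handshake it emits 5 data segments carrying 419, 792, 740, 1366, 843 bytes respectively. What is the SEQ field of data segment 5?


The SYN occupies sequence number ISN = 28459, so the first data byte is ISN + 1 = 28460.
SEQ of data segment i = (ISN + 1) + sum of payload sizes of segments 1..i-1.
Segment 1: SEQ = 28460, payload = 419 bytes
Segment 2: SEQ = 28879, payload = 792 bytes
Segment 3: SEQ = 29671, payload = 740 bytes
Segment 4: SEQ = 30411, payload = 1366 bytes
Segment 5: SEQ = 31777, payload = 843 bytes
SEQ of segment 5 = 28460 + 419 + 792 + 740 + 1366 = 31777

31777


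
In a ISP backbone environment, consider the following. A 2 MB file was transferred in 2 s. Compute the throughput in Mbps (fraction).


Given: file = 2 MB, time = 2 s
File in Mb = 2 * 8 = 16 Mb
Throughput = 16 / 2 Mbps
Throughput = 8 Mbps

8


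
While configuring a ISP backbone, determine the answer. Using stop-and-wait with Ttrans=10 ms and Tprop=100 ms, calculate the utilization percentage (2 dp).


Given: Ttrans = 10 ms, Tprop = 100 ms
RTT = 2 * Tprop = 2 * 100 = 200 ms
U = Ttrans / (Ttrans + RTT)
U = 10 / (10 + 200)
U = 10 / 210 = 0.047619
U% = 4.76%

4.76


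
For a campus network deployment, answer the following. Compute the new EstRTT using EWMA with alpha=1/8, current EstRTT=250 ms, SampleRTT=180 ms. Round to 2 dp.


Given: EstRTT = 250 ms, SampleRTT = 180 ms, alpha = 1/8
New EstRTT = (1 - alpha) * EstRTT + alpha * SampleRTT
(7/8) * 250 = 218.75
(1/8) * 180 = 22.5
New EstRTT = 218.75 + 22.5 = 241.25 ms -> 241.25 ms (2 dp)

241.25


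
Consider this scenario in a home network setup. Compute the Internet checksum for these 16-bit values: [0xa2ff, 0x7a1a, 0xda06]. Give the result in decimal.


Given words: [0xa2ff, 0x7a1a, 0xda06]
Step 1: Sum all words
Raw sum = 41727 + 31258 + 55814 = 128799
Step 2: Fold carry: (63263 + 1) = 63264
One's complement = ~63264 & 0xFFFF = 2271

2271


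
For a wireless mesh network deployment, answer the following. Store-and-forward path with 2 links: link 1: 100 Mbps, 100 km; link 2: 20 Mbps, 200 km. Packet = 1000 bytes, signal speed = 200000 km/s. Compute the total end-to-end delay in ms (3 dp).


Packet = 1000 bytes = 8000 bits. Store-and-forward: sum (t_trans + t_prop) per link.
Link 1: t_trans = 8000/(100*10^6) s = 0.0800 ms; t_prop = 100/200000 s = 0.5000 ms; subtotal = 0.5800 ms
Link 2: t_trans = 8000/(20*10^6) s = 0.4000 ms; t_prop = 200/200000 s = 1.0000 ms; subtotal = 1.4000 ms
End-to-end = 0.5800 + 1.4000 = 1.9800 ms -> 1.980 ms (3 dp)

1.980


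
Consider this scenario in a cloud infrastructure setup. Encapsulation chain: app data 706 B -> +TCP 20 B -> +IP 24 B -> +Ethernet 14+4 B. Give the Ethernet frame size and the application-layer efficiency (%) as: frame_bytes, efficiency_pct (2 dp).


TCP segment = 706 + 20 = 726 B
IP packet = 726 + 24 = 750 B
Ethernet frame = 750 + 14 + 4 = 768 B
Efficiency = app / frame = 706 / 768 = 0.919271 = 91.9271% -> 91.93% (2 dp)

768, 91.93


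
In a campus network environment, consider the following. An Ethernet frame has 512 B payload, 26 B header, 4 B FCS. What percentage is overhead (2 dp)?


Given: payload = 512 B, header = 26 B, trailer = 4 B
Overhead bytes = header + trailer = 26 + 4 = 30
Total frame = payload + overhead = 512 + 30 = 542
Overhead % = 30 / 542 * 100 = 5.5351% -> 5.54% (2 dp)

5.54


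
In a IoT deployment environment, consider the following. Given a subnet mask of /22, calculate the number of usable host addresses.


Given: subnet mask /22
Host bits = 32 - 22 = 10
Total addresses = 2^10 = 1024
Usable hosts = 1024 - 2 (network + broadcast) = 1022

1022


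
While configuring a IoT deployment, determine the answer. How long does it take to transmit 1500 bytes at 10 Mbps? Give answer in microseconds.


Given: packet = 1500 bytes, bandwidth = 10 Mbps
Packet in bits = 1500 * 8 = 12000 bits
Bandwidth = 10 * 10^6 = 10000000 bps
Time = 12000 / 10000000 seconds
Time in us = 12000 * 10^6 / 10000000 = 1200

1200


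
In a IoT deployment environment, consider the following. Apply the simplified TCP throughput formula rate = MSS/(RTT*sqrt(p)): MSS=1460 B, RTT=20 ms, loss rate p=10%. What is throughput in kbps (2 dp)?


Given: MSS = 1460 bytes, RTT = 20 ms, loss = 10%
RTT in seconds = 20 / 1000 = 0.02
Loss rate = 10% = 0.1
sqrt(loss) = sqrt(0.1) = 0.316227766017
Throughput (bytes/s) = 1460 / (0.02 * 0.316227766017) = 230846.2692
Throughput (kbps) = 230846.2692 * 8 / 1000 = 1846.770154 -> 1846.77 kbps (2 dp)

1846.77


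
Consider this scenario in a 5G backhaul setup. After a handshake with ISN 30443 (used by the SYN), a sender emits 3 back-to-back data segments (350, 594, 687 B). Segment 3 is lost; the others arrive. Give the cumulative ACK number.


SYN uses sequence number 30443; first data byte = ISN + 1 = 30444.
Segment 1: SEQ = 30444, len = 350 B, covers [30444, 30793]
Segment 2: SEQ = 30794, len = 594 B, covers [30794, 31387]
Segment 3: SEQ = 31388, len = 687 B, covers [31388, 32074] [LOST]
In-order data received: bytes [30444, 31387] (segments 1..2).
Segment 3 missing -> gap begins at byte 31388.
Cumulative ACK = next expected in-order byte = 30444 + 350 + 594 = 31388

31388


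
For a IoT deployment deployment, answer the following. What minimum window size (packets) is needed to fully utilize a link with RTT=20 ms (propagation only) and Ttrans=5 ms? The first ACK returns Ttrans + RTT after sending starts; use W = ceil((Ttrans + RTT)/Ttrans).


Given: Ttrans = 5 ms, RTT = 20 ms (= 2 * Tprop, Tprop = 10 ms)
Time until first ACK returns = Ttrans + RTT = 5 + 20 = 25 ms
Need W * Ttrans >= Ttrans + RTT  ->  W >= (Ttrans + RTT) / Ttrans
(Ttrans + RTT) / Ttrans = 25 / 5 = 5
W_min = ceil(5) = 5

5


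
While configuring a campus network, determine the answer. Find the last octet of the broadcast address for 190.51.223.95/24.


Given: IP = 190.51.223.95, prefix = /24
Host bits = 32 - 24 = 8
Network last octet = 95 AND mask = 0
Host part size = 2^8 - 1 = 255
Broadcast last octet = 0 OR 255 = 255

255


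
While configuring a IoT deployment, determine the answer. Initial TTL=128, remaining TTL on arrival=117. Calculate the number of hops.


Given: initial TTL = 128, received TTL = 117
Hops = initial TTL - received TTL
Hops = 128 - 117 = 11

11


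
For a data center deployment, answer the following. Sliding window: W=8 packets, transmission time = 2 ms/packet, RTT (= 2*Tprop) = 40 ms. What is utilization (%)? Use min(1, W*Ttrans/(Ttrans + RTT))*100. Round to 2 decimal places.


Given: W = 8, Ttrans = 2 ms, RTT = 40 ms (= 2 * Tprop, Tprop = 20 ms)
Cycle time = Ttrans + RTT = 2 + 40 = 42 ms (first packet sent until its ACK returns)
W * Ttrans = 8 * 2 = 16 ms of sending per cycle
W * Ttrans / (Ttrans + RTT) = 16 / 42 = 0.380952
U = min(1, 0.380952) = 0.380952
U% = 38.10%

38.10


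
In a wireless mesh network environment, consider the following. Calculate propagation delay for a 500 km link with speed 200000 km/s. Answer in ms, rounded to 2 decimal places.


Given: distance = 500 km, speed = 200000 km/s
Delay = distance / speed = 500 / 200000 seconds
Delay in ms = 500 * 1000 / 200000
Delay = 2.5000 ms
Rounded to 2 dp = 2.50 ms

2.50


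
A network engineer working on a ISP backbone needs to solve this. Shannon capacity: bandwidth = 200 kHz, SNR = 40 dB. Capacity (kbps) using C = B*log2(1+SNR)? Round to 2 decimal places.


Given: B = 200 kHz, SNR = 40 dB
SNR linear = 10^(40/10) = 10000
1 + SNR = 10001
log2(10001) = 13.2878566418
C = 200 * 1000 * 13.2878566418 = 2657571.3284 bps
C = 2657.571328 kbps -> 2657.57 kbps (2 dp)

2657.57


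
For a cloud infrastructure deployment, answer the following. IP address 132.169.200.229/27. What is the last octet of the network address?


Given: IP = 132.169.200.229, prefix = /27
Subnet mask = 255.255.255.224
Last octet of IP: 229
Last octet of mask: 224
Network last octet = 229 AND 224 = 224

224


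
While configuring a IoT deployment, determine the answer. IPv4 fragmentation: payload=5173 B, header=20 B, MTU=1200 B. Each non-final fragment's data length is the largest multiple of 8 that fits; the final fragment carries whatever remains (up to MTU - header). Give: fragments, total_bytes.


Max data per non-final fragment = floor((MTU - header)/8)*8 = floor((1200 - 20)/8)*8 = floor(1180/8)*8 = 1176 B
Final fragment needs no 8-byte alignment: it can carry up to MTU - header = 1180 B
Non-final fragments needed = ceil((payload - 1180) / 1176) = ceil(3993/1176) = ceil(3.3954) = 4
Number of fragments = 4 + 1 = 5
Fragment sizes (data): 4 * 1176 B + 469 B (last, 469 <= 1180 OK)
Total bytes sent = payload + n_frags * header = 5173 + 5*20 = 5173 + 100 = 5273 B

5, 5273


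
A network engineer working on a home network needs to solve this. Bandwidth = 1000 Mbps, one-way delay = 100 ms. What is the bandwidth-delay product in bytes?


Given: bandwidth = 1000 Mbps, delay = 100 ms
BDP in bits = 1000 * 10^6 * 100 / 1000
BDP in bits = 100000000
BDP in bytes = 100000000 / 8 = 12500000

12500000


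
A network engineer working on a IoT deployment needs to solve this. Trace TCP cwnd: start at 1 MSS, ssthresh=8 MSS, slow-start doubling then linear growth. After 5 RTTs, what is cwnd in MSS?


RTT 0: cwnd = 1 MSS (initial)
RTT 1: cwnd = 2 MSS (slow start, doubled)
RTT 2: cwnd = 4 MSS (slow start, doubled)
RTT 3: cwnd = 8 MSS (slow start, doubled)
RTT 4: cwnd = 9 MSS (congestion avoidance, +1)
RTT 5: cwnd = 10 MSS (congestion avoidance, +1)

10


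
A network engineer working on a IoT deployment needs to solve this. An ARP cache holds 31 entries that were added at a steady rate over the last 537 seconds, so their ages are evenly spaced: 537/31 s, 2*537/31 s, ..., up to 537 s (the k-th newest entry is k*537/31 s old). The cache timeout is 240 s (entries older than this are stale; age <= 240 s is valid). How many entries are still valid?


Ages are k * 537/31 s for k = 1..31 (spacing = 17.3226 s).
Entry k is valid iff k * 537/31 <= 240 iff k <= 31 * 240 / 537 = 13.8547
n_valid = floor(13.8547) = 13
(n_stale = 31 - 13 = 18)

13


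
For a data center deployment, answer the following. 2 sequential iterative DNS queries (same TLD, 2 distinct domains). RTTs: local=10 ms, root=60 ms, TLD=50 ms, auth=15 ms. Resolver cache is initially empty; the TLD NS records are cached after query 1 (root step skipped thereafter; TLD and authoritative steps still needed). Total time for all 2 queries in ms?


Lookup 1 (cold cache): local + root + TLD + auth = 10 + 60 + 50 + 15 = 135 ms
Lookups 2..2 (TLD NS cached -> skip root; new domain -> still ask TLD and auth): local + TLD + auth = 10 + 50 + 15 = 75 ms each
Remaining 1 lookups: 1 * 75 = 75 ms
Total = 135 + 75 = 210 ms

210


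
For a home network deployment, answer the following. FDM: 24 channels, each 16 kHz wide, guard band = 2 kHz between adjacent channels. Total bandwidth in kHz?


Given: 24 channels, 16 kHz each, guard = 2 kHz
Channel bandwidth = 24 * 16 = 384 kHz
Guard bands = 23 gaps * 2 kHz = 46 kHz
Total = 384 + 46 = 430 kHz

430


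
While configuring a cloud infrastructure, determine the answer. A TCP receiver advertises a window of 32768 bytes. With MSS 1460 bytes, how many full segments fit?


Given: RWND = 32768 bytes, MSS = 1460 bytes
Full segments = floor(RWND / MSS)
Full segments = floor(32768 / 1460)
Full segments = floor(22.4438) = 22

22


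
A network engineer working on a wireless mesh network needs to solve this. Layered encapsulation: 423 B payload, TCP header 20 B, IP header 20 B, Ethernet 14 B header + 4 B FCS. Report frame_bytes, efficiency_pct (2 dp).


TCP segment = 423 + 20 = 443 B
IP packet = 443 + 20 = 463 B
Ethernet frame = 463 + 14 + 4 = 481 B
Efficiency = app / frame = 423 / 481 = 0.879418 = 87.9418% -> 87.94% (2 dp)

481, 87.94


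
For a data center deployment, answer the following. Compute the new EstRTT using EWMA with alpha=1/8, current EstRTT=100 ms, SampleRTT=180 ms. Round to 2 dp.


Given: EstRTT = 100 ms, SampleRTT = 180 ms, alpha = 1/8
New EstRTT = (1 - alpha) * EstRTT + alpha * SampleRTT
(7/8) * 100 = 87.5
(1/8) * 180 = 22.5
New EstRTT = 87.5 + 22.5 = 110 ms -> 110.00 ms (2 dp)

110.00


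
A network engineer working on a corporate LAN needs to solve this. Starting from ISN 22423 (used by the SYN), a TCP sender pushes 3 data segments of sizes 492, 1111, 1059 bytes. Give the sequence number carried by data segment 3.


The SYN occupies sequence number ISN = 22423, so the first data byte is ISN + 1 = 22424.
SEQ of data segment i = (ISN + 1) + sum of payload sizes of segments 1..i-1.
Segment 1: SEQ = 22424, payload = 492 bytes
Segment 2: SEQ = 22916, payload = 1111 bytes
Segment 3: SEQ = 24027, payload = 1059 bytes
SEQ of segment 3 = 22424 + 492 + 1111 = 24027

24027


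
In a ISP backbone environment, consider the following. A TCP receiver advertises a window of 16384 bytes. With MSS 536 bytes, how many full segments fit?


Given: RWND = 16384 bytes, MSS = 536 bytes
Full segments = floor(RWND / MSS)
Full segments = floor(16384 / 536)
Full segments = floor(30.5672) = 30

30


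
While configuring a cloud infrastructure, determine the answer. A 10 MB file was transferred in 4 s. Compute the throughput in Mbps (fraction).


Given: file = 10 MB, time = 4 s
File in Mb = 10 * 8 = 80 Mb
Throughput = 80 / 4 Mbps
Throughput = 20 Mbps

20


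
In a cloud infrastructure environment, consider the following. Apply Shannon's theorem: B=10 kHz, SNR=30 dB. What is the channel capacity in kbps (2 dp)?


Given: B = 10 kHz, SNR = 30 dB
SNR linear = 10^(30/10) = 1000
1 + SNR = 1001
log2(1001) = 9.9672262588
C = 10 * 1000 * 9.9672262588 = 99672.2626 bps
C = 99.672263 kbps -> 99.67 kbps (2 dp)

99.67


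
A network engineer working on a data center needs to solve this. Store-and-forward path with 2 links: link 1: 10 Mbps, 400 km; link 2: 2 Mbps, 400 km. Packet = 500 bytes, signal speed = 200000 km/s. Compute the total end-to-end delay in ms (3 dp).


Packet = 500 bytes = 4000 bits. Store-and-forward: sum (t_trans + t_prop) per link.
Link 1: t_trans = 4000/(10*10^6) s = 0.4000 ms; t_prop = 400/200000 s = 2.0000 ms; subtotal = 2.4000 ms
Link 2: t_trans = 4000/(2*10^6) s = 2.0000 ms; t_prop = 400/200000 s = 2.0000 ms; subtotal = 4.0000 ms
End-to-end = 2.4000 + 4.0000 = 6.4000 ms -> 6.400 ms (3 dp)

6.400
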